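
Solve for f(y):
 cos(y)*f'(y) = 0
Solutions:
 f(y) = C1


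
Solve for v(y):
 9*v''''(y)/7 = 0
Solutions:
 v(y) = C1 + C2*y + C3*y^2 + C4*y^3


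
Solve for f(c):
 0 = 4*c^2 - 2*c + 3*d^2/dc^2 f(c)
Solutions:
 f(c) = C1 + C2*c - c^4/9 + c^3/9


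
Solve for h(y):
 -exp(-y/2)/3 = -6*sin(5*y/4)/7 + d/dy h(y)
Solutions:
 h(y) = C1 - 24*cos(5*y/4)/35 + 2*exp(-y/2)/3


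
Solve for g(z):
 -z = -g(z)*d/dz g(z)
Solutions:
 g(z) = -sqrt(C1 + z^2)
 g(z) = sqrt(C1 + z^2)


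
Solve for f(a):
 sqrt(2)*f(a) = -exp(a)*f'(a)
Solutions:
 f(a) = C1*exp(sqrt(2)*exp(-a))


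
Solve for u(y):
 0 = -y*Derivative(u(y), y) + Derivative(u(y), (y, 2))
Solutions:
 u(y) = C1 + C2*erfi(sqrt(2)*y/2)


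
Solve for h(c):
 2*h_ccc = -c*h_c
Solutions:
 h(c) = C1 + Integral(C2*airyai(-2^(2/3)*c/2) + C3*airybi(-2^(2/3)*c/2), c)


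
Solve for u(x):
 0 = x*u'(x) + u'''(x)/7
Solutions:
 u(x) = C1 + Integral(C2*airyai(-7^(1/3)*x) + C3*airybi(-7^(1/3)*x), x)


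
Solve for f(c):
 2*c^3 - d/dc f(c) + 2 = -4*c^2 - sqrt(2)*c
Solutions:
 f(c) = C1 + c^4/2 + 4*c^3/3 + sqrt(2)*c^2/2 + 2*c


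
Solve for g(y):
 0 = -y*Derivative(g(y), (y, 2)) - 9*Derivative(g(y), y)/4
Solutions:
 g(y) = C1 + C2/y^(5/4)


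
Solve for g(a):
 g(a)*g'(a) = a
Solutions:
 g(a) = -sqrt(C1 + a^2)
 g(a) = sqrt(C1 + a^2)


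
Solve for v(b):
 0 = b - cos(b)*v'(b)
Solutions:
 v(b) = C1 + Integral(b/cos(b), b)


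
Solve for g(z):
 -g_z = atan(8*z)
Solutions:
 g(z) = C1 - z*atan(8*z) + log(64*z^2 + 1)/16


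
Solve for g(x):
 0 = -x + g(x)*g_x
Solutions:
 g(x) = -sqrt(C1 + x^2)
 g(x) = sqrt(C1 + x^2)


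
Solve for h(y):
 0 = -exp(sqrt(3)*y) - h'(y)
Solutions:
 h(y) = C1 - sqrt(3)*exp(sqrt(3)*y)/3


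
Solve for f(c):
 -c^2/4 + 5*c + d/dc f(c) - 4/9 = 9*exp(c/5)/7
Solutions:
 f(c) = C1 + c^3/12 - 5*c^2/2 + 4*c/9 + 45*exp(c/5)/7


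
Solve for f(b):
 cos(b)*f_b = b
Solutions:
 f(b) = C1 + Integral(b/cos(b), b)


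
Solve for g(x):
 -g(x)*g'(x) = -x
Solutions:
 g(x) = -sqrt(C1 + x^2)
 g(x) = sqrt(C1 + x^2)


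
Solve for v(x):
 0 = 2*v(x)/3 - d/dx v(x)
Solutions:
 v(x) = C1*exp(2*x/3)


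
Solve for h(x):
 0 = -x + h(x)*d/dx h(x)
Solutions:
 h(x) = -sqrt(C1 + x^2)
 h(x) = sqrt(C1 + x^2)


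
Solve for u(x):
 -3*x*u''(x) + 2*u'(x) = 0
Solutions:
 u(x) = C1 + C2*x^(5/3)


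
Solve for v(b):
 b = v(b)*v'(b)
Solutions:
 v(b) = -sqrt(C1 + b^2)
 v(b) = sqrt(C1 + b^2)


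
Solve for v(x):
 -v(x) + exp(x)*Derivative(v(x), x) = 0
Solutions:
 v(x) = C1*exp(-exp(-x))


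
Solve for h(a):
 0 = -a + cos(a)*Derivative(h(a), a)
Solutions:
 h(a) = C1 + Integral(a/cos(a), a)


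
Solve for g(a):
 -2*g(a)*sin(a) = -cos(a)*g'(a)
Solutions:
 g(a) = C1/cos(a)^2


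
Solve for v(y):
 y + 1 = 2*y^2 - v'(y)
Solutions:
 v(y) = C1 + 2*y^3/3 - y^2/2 - y


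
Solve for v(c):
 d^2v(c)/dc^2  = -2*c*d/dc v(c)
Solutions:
 v(c) = C1 + C2*erf(c)


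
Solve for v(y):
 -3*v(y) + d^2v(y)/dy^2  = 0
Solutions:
 v(y) = C1*exp(-sqrt(3)*y) + C2*exp(sqrt(3)*y)


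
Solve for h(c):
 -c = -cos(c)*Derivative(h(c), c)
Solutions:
 h(c) = C1 + Integral(c/cos(c), c)


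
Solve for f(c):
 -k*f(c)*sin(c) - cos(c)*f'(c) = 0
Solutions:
 f(c) = C1*exp(k*log(cos(c)))


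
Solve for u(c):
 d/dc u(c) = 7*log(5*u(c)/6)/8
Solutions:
 -8*Integral(1/(log(_y) - log(6) + log(5)), (_y, u(c)))/7 = C1 - c


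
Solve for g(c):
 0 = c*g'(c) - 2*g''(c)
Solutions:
 g(c) = C1 + C2*erfi(c/2)


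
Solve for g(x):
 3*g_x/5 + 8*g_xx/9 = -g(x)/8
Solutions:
 g(x) = (C1*sin(3*sqrt(19)*x/80) + C2*cos(3*sqrt(19)*x/80))*exp(-27*x/80)


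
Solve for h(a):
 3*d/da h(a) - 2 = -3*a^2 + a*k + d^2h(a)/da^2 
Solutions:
 h(a) = C1 + C2*exp(3*a) - a^3/3 + a^2*k/6 - a^2/3 + a*k/9 + 4*a/9


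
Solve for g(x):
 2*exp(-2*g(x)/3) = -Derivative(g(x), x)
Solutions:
 g(x) = 3*log(-sqrt(C1 - 2*x)) - 3*log(3) + 3*log(6)/2
 g(x) = 3*log(C1 - 2*x)/2 - 3*log(3) + 3*log(6)/2


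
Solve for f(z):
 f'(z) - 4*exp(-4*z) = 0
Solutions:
 f(z) = C1 - exp(-4*z)


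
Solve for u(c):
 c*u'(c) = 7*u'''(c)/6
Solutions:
 u(c) = C1 + Integral(C2*airyai(6^(1/3)*7^(2/3)*c/7) + C3*airybi(6^(1/3)*7^(2/3)*c/7), c)


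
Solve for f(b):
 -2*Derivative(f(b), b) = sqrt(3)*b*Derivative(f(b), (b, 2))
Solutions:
 f(b) = C1 + C2*b^(1 - 2*sqrt(3)/3)


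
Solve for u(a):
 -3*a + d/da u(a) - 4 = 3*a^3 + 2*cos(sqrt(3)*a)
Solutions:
 u(a) = C1 + 3*a^4/4 + 3*a^2/2 + 4*a + 2*sqrt(3)*sin(sqrt(3)*a)/3


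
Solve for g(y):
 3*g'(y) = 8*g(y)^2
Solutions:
 g(y) = -3/(C1 + 8*y)


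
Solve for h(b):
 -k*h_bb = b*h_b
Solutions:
 h(b) = C1 + C2*sqrt(k)*erf(sqrt(2)*b*sqrt(1/k)/2)


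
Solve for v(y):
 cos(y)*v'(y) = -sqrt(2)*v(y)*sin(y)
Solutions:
 v(y) = C1*cos(y)^(sqrt(2))


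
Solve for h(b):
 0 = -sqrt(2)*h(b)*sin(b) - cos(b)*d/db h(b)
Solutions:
 h(b) = C1*cos(b)^(sqrt(2))


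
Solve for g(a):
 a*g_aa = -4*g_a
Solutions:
 g(a) = C1 + C2/a^3


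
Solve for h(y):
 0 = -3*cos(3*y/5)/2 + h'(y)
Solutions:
 h(y) = C1 + 5*sin(3*y/5)/2


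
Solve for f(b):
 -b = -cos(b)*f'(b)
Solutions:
 f(b) = C1 + Integral(b/cos(b), b)


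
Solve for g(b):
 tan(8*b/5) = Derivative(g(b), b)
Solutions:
 g(b) = C1 - 5*log(cos(8*b/5))/8


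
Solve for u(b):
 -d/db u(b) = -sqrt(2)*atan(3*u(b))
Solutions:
 Integral(1/atan(3*_y), (_y, u(b))) = C1 + sqrt(2)*b


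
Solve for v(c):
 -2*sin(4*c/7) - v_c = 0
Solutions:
 v(c) = C1 + 7*cos(4*c/7)/2


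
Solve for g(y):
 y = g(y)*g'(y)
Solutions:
 g(y) = -sqrt(C1 + y^2)
 g(y) = sqrt(C1 + y^2)


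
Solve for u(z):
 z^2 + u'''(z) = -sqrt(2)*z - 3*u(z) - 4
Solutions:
 u(z) = C3*exp(-3^(1/3)*z) - z^2/3 - sqrt(2)*z/3 + (C1*sin(3^(5/6)*z/2) + C2*cos(3^(5/6)*z/2))*exp(3^(1/3)*z/2) - 4/3


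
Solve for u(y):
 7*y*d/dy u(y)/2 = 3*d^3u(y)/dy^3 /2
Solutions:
 u(y) = C1 + Integral(C2*airyai(3^(2/3)*7^(1/3)*y/3) + C3*airybi(3^(2/3)*7^(1/3)*y/3), y)


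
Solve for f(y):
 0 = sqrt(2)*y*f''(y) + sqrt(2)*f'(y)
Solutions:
 f(y) = C1 + C2*log(y)


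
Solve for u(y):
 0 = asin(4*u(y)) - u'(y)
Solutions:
 Integral(1/asin(4*_y), (_y, u(y))) = C1 + y


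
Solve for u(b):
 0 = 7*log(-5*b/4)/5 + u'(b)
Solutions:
 u(b) = C1 - 7*b*log(-b)/5 + 7*b*(-log(5) + 1 + 2*log(2))/5


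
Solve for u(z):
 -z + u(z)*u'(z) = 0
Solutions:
 u(z) = -sqrt(C1 + z^2)
 u(z) = sqrt(C1 + z^2)


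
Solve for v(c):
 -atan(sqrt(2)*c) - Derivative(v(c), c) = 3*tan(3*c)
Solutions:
 v(c) = C1 - c*atan(sqrt(2)*c) + sqrt(2)*log(2*c^2 + 1)/4 + log(cos(3*c))


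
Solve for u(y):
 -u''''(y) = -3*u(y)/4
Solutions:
 u(y) = C1*exp(-sqrt(2)*3^(1/4)*y/2) + C2*exp(sqrt(2)*3^(1/4)*y/2) + C3*sin(sqrt(2)*3^(1/4)*y/2) + C4*cos(sqrt(2)*3^(1/4)*y/2)


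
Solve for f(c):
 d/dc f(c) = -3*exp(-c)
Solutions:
 f(c) = C1 + 3*exp(-c)


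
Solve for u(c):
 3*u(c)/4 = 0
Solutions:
 u(c) = 0


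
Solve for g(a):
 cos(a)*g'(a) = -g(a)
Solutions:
 g(a) = C1*sqrt(sin(a) - 1)/sqrt(sin(a) + 1)


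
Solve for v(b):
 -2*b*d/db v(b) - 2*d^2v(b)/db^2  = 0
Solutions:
 v(b) = C1 + C2*erf(sqrt(2)*b/2)


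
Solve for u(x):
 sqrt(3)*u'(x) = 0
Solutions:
 u(x) = C1


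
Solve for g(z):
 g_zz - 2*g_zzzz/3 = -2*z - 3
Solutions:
 g(z) = C1 + C2*z + C3*exp(-sqrt(6)*z/2) + C4*exp(sqrt(6)*z/2) - z^3/3 - 3*z^2/2


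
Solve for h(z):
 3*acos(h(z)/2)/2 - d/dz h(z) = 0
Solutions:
 Integral(1/acos(_y/2), (_y, h(z))) = C1 + 3*z/2


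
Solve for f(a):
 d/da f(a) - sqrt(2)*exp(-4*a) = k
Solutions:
 f(a) = C1 + a*k - sqrt(2)*exp(-4*a)/4


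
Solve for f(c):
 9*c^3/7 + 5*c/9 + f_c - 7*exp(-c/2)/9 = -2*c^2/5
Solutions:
 f(c) = C1 - 9*c^4/28 - 2*c^3/15 - 5*c^2/18 - 14*exp(-c/2)/9


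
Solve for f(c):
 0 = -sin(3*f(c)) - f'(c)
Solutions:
 f(c) = -acos((-C1 - exp(6*c))/(C1 - exp(6*c)))/3 + 2*pi/3
 f(c) = acos((-C1 - exp(6*c))/(C1 - exp(6*c)))/3


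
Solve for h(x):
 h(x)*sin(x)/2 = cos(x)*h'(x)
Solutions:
 h(x) = C1/sqrt(cos(x))


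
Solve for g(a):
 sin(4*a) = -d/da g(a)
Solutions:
 g(a) = C1 + cos(4*a)/4


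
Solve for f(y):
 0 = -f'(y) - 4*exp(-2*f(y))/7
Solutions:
 f(y) = log(-sqrt(C1 - 56*y)) - log(7)
 f(y) = log(C1 - 56*y)/2 - log(7)


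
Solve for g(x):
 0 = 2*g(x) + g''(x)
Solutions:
 g(x) = C1*sin(sqrt(2)*x) + C2*cos(sqrt(2)*x)


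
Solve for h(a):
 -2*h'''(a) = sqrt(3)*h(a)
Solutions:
 h(a) = C3*exp(-2^(2/3)*3^(1/6)*a/2) + (C1*sin(6^(2/3)*a/4) + C2*cos(6^(2/3)*a/4))*exp(2^(2/3)*3^(1/6)*a/4)


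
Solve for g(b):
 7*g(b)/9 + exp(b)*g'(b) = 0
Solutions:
 g(b) = C1*exp(7*exp(-b)/9)


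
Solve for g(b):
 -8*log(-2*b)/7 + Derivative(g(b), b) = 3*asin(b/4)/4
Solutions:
 g(b) = C1 + 8*b*log(-b)/7 + 3*b*asin(b/4)/4 - 8*b/7 + 8*b*log(2)/7 + 3*sqrt(16 - b^2)/4


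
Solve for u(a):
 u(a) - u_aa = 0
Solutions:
 u(a) = C1*exp(-a) + C2*exp(a)


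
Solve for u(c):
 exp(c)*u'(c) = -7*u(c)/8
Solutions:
 u(c) = C1*exp(7*exp(-c)/8)


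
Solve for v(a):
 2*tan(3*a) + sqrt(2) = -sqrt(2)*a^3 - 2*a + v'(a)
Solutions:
 v(a) = C1 + sqrt(2)*a^4/4 + a^2 + sqrt(2)*a - 2*log(cos(3*a))/3


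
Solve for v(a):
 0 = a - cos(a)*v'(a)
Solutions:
 v(a) = C1 + Integral(a/cos(a), a)


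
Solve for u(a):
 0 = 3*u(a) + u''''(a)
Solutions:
 u(a) = (C1*sin(sqrt(2)*3^(1/4)*a/2) + C2*cos(sqrt(2)*3^(1/4)*a/2))*exp(-sqrt(2)*3^(1/4)*a/2) + (C3*sin(sqrt(2)*3^(1/4)*a/2) + C4*cos(sqrt(2)*3^(1/4)*a/2))*exp(sqrt(2)*3^(1/4)*a/2)


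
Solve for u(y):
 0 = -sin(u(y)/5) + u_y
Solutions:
 -y + 5*log(cos(u(y)/5) - 1)/2 - 5*log(cos(u(y)/5) + 1)/2 = C1


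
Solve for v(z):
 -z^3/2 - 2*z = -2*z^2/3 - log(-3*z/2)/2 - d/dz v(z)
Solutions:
 v(z) = C1 + z^4/8 - 2*z^3/9 + z^2 - z*log(-z)/2 + z*(-log(3) + 1/2 + log(6)/2)


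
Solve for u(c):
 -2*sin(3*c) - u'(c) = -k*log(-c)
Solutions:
 u(c) = C1 + c*k*(log(-c) - 1) + 2*cos(3*c)/3


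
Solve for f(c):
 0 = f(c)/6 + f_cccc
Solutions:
 f(c) = (C1*sin(2^(1/4)*3^(3/4)*c/6) + C2*cos(2^(1/4)*3^(3/4)*c/6))*exp(-2^(1/4)*3^(3/4)*c/6) + (C3*sin(2^(1/4)*3^(3/4)*c/6) + C4*cos(2^(1/4)*3^(3/4)*c/6))*exp(2^(1/4)*3^(3/4)*c/6)


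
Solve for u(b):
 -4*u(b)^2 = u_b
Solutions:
 u(b) = 1/(C1 + 4*b)


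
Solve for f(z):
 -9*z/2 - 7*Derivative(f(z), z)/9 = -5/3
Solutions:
 f(z) = C1 - 81*z^2/28 + 15*z/7


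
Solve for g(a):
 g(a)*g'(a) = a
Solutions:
 g(a) = -sqrt(C1 + a^2)
 g(a) = sqrt(C1 + a^2)


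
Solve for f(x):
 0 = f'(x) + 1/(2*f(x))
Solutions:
 f(x) = -sqrt(C1 - x)
 f(x) = sqrt(C1 - x)


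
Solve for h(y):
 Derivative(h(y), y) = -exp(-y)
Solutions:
 h(y) = C1 + exp(-y)


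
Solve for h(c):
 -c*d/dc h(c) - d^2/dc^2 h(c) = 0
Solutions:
 h(c) = C1 + C2*erf(sqrt(2)*c/2)


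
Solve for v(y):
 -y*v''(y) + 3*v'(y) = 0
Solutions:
 v(y) = C1 + C2*y^4


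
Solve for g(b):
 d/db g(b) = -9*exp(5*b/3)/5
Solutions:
 g(b) = C1 - 27*exp(5*b/3)/25


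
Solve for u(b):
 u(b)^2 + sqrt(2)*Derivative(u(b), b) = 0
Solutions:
 u(b) = 2/(C1 + sqrt(2)*b)


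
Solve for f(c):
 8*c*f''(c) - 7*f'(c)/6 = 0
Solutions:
 f(c) = C1 + C2*c^(55/48)


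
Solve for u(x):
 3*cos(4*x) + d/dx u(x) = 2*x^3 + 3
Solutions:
 u(x) = C1 + x^4/2 + 3*x - 3*sin(4*x)/4


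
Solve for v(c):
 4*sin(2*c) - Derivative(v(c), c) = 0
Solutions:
 v(c) = C1 - 2*cos(2*c)


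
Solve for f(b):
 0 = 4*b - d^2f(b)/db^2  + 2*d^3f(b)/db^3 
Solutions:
 f(b) = C1 + C2*b + C3*exp(b/2) + 2*b^3/3 + 4*b^2


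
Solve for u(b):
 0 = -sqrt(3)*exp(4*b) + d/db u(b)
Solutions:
 u(b) = C1 + sqrt(3)*exp(4*b)/4


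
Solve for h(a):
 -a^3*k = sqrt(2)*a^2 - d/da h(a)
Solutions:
 h(a) = C1 + a^4*k/4 + sqrt(2)*a^3/3


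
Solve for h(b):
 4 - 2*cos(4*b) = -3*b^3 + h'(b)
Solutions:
 h(b) = C1 + 3*b^4/4 + 4*b - sin(4*b)/2


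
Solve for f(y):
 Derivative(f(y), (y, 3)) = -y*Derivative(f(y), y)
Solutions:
 f(y) = C1 + Integral(C2*airyai(-y) + C3*airybi(-y), y)


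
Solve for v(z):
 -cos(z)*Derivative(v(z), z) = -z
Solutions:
 v(z) = C1 + Integral(z/cos(z), z)


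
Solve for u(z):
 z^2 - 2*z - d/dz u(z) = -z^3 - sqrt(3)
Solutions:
 u(z) = C1 + z^4/4 + z^3/3 - z^2 + sqrt(3)*z


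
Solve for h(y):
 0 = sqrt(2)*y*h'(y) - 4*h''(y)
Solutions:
 h(y) = C1 + C2*erfi(2^(3/4)*y/4)


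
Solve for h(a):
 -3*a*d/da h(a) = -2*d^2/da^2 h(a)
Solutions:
 h(a) = C1 + C2*erfi(sqrt(3)*a/2)


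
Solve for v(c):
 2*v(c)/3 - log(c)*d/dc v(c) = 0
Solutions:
 v(c) = C1*exp(2*li(c)/3)


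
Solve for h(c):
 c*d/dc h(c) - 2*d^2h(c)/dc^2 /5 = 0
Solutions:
 h(c) = C1 + C2*erfi(sqrt(5)*c/2)


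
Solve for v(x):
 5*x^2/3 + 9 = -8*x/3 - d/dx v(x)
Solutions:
 v(x) = C1 - 5*x^3/9 - 4*x^2/3 - 9*x


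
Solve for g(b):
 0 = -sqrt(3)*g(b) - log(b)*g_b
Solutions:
 g(b) = C1*exp(-sqrt(3)*li(b))


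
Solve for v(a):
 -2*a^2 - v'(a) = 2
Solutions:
 v(a) = C1 - 2*a^3/3 - 2*a


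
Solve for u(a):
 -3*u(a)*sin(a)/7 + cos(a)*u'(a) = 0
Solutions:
 u(a) = C1/cos(a)^(3/7)


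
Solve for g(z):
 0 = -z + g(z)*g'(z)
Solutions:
 g(z) = -sqrt(C1 + z^2)
 g(z) = sqrt(C1 + z^2)


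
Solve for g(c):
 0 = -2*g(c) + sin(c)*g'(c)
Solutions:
 g(c) = C1*(cos(c) - 1)/(cos(c) + 1)


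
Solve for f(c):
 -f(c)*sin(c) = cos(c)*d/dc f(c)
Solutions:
 f(c) = C1*cos(c)


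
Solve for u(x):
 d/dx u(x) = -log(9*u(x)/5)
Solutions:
 Integral(1/(log(_y) - log(5) + 2*log(3)), (_y, u(x))) = C1 - x


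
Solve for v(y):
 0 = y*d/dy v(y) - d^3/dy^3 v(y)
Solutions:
 v(y) = C1 + Integral(C2*airyai(y) + C3*airybi(y), y)


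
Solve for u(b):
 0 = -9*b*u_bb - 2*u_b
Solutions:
 u(b) = C1 + C2*b^(7/9)


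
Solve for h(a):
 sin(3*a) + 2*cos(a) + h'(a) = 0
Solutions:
 h(a) = C1 - 2*sin(a) + cos(3*a)/3


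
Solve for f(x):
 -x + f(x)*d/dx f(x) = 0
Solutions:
 f(x) = -sqrt(C1 + x^2)
 f(x) = sqrt(C1 + x^2)


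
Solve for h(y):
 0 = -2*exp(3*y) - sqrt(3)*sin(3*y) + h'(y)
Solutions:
 h(y) = C1 + 2*exp(3*y)/3 - sqrt(3)*cos(3*y)/3


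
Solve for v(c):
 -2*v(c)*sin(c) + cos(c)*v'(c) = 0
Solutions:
 v(c) = C1/cos(c)^2


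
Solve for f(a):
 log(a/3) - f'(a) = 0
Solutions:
 f(a) = C1 + a*log(a) - a*log(3) - a


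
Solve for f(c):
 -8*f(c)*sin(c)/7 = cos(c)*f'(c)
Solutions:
 f(c) = C1*cos(c)^(8/7)


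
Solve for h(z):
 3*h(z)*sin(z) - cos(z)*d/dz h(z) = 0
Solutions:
 h(z) = C1/cos(z)^3


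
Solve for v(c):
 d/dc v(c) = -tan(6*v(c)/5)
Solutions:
 v(c) = -5*asin(C1*exp(-6*c/5))/6 + 5*pi/6
 v(c) = 5*asin(C1*exp(-6*c/5))/6


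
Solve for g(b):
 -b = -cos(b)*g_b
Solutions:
 g(b) = C1 + Integral(b/cos(b), b)


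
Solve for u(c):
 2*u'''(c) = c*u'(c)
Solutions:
 u(c) = C1 + Integral(C2*airyai(2^(2/3)*c/2) + C3*airybi(2^(2/3)*c/2), c)


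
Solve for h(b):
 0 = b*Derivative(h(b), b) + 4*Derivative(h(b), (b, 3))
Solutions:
 h(b) = C1 + Integral(C2*airyai(-2^(1/3)*b/2) + C3*airybi(-2^(1/3)*b/2), b)


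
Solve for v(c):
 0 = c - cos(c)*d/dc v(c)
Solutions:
 v(c) = C1 + Integral(c/cos(c), c)


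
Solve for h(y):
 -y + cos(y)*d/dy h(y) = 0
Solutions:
 h(y) = C1 + Integral(y/cos(y), y)


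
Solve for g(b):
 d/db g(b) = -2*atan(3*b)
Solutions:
 g(b) = C1 - 2*b*atan(3*b) + log(9*b^2 + 1)/3


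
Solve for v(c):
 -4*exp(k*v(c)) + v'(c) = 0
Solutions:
 v(c) = Piecewise((log(-1/(C1*k + 4*c*k))/k, Ne(k, 0)), (nan, True))
 v(c) = Piecewise((C1 + 4*c, Eq(k, 0)), (nan, True))


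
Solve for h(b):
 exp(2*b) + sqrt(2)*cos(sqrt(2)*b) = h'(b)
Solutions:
 h(b) = C1 + exp(2*b)/2 + sin(sqrt(2)*b)


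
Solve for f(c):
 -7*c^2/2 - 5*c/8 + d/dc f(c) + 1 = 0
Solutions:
 f(c) = C1 + 7*c^3/6 + 5*c^2/16 - c


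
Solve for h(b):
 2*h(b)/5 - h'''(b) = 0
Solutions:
 h(b) = C3*exp(2^(1/3)*5^(2/3)*b/5) + (C1*sin(2^(1/3)*sqrt(3)*5^(2/3)*b/10) + C2*cos(2^(1/3)*sqrt(3)*5^(2/3)*b/10))*exp(-2^(1/3)*5^(2/3)*b/10)


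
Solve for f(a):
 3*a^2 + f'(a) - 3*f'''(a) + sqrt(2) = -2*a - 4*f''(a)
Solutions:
 f(a) = C1 + C2*exp(a*(2 - sqrt(7))/3) + C3*exp(a*(2 + sqrt(7))/3) - a^3 + 11*a^2 - 106*a - sqrt(2)*a


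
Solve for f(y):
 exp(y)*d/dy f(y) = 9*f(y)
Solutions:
 f(y) = C1*exp(-9*exp(-y))


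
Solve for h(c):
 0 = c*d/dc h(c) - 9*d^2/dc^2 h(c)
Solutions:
 h(c) = C1 + C2*erfi(sqrt(2)*c/6)


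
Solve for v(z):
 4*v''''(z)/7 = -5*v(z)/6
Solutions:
 v(z) = (C1*sin(2^(3/4)*945^(1/4)*z/12) + C2*cos(2^(3/4)*945^(1/4)*z/12))*exp(-2^(3/4)*945^(1/4)*z/12) + (C3*sin(2^(3/4)*945^(1/4)*z/12) + C4*cos(2^(3/4)*945^(1/4)*z/12))*exp(2^(3/4)*945^(1/4)*z/12)


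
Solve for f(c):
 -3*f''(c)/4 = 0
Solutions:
 f(c) = C1 + C2*c


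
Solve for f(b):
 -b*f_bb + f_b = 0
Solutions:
 f(b) = C1 + C2*b^2


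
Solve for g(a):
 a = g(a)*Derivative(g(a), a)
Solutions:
 g(a) = -sqrt(C1 + a^2)
 g(a) = sqrt(C1 + a^2)


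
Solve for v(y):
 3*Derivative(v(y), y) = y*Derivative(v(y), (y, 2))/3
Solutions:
 v(y) = C1 + C2*y^10


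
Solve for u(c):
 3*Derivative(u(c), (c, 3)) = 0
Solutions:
 u(c) = C1 + C2*c + C3*c^2


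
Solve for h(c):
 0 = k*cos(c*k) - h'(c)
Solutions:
 h(c) = C1 + sin(c*k)


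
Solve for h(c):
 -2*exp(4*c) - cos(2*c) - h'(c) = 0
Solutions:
 h(c) = C1 - exp(4*c)/2 - sin(2*c)/2


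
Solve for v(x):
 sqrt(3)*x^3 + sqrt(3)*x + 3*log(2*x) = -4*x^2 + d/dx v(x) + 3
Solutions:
 v(x) = C1 + sqrt(3)*x^4/4 + 4*x^3/3 + sqrt(3)*x^2/2 + 3*x*log(x) - 6*x + x*log(8)


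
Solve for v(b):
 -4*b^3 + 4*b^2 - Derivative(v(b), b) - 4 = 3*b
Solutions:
 v(b) = C1 - b^4 + 4*b^3/3 - 3*b^2/2 - 4*b


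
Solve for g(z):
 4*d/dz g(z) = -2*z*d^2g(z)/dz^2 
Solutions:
 g(z) = C1 + C2/z


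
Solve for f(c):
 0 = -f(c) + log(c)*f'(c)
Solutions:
 f(c) = C1*exp(li(c))


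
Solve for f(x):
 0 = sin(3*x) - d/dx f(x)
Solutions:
 f(x) = C1 - cos(3*x)/3


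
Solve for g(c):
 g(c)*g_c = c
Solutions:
 g(c) = -sqrt(C1 + c^2)
 g(c) = sqrt(C1 + c^2)


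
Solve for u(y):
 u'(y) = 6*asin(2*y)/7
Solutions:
 u(y) = C1 + 6*y*asin(2*y)/7 + 3*sqrt(1 - 4*y^2)/7


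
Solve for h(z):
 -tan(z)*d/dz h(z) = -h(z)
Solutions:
 h(z) = C1*sin(z)


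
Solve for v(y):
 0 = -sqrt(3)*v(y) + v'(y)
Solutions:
 v(y) = C1*exp(sqrt(3)*y)


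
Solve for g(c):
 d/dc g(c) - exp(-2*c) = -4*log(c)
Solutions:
 g(c) = C1 - 4*c*log(c) + 4*c - exp(-2*c)/2


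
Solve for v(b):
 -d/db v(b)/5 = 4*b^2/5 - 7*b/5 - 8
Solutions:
 v(b) = C1 - 4*b^3/3 + 7*b^2/2 + 40*b


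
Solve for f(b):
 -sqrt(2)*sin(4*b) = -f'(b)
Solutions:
 f(b) = C1 - sqrt(2)*cos(4*b)/4


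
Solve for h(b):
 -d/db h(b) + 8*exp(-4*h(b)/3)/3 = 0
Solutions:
 h(b) = 3*log(-I*(C1 + 32*b/9)^(1/4))
 h(b) = 3*log(I*(C1 + 32*b/9)^(1/4))
 h(b) = 3*log(-(C1 + 32*b/9)^(1/4))
 h(b) = 3*log(C1 + 32*b/9)/4


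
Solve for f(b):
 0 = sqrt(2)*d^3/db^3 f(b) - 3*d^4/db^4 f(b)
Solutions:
 f(b) = C1 + C2*b + C3*b^2 + C4*exp(sqrt(2)*b/3)


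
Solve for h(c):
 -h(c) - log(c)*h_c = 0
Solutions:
 h(c) = C1*exp(-li(c))


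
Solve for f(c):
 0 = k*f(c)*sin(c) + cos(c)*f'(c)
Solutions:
 f(c) = C1*exp(k*log(cos(c)))


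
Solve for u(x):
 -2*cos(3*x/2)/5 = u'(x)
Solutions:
 u(x) = C1 - 4*sin(3*x/2)/15


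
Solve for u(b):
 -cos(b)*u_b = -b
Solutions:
 u(b) = C1 + Integral(b/cos(b), b)


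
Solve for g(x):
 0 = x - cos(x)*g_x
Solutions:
 g(x) = C1 + Integral(x/cos(x), x)


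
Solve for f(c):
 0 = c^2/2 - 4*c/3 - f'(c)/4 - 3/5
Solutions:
 f(c) = C1 + 2*c^3/3 - 8*c^2/3 - 12*c/5


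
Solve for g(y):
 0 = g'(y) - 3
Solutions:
 g(y) = C1 + 3*y


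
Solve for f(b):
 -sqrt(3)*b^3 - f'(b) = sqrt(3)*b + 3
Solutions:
 f(b) = C1 - sqrt(3)*b^4/4 - sqrt(3)*b^2/2 - 3*b


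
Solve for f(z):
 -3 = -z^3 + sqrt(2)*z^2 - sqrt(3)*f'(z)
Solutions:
 f(z) = C1 - sqrt(3)*z^4/12 + sqrt(6)*z^3/9 + sqrt(3)*z


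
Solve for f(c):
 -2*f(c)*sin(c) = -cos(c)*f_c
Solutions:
 f(c) = C1/cos(c)^2


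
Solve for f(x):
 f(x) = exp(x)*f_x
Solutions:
 f(x) = C1*exp(-exp(-x))


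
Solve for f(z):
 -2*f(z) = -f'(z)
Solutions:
 f(z) = C1*exp(2*z)


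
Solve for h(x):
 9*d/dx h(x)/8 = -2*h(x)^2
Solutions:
 h(x) = 9/(C1 + 16*x)


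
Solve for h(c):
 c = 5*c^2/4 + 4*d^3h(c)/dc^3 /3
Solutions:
 h(c) = C1 + C2*c + C3*c^2 - c^5/64 + c^4/32


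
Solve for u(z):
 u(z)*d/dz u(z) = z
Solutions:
 u(z) = -sqrt(C1 + z^2)
 u(z) = sqrt(C1 + z^2)


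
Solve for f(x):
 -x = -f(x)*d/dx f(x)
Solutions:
 f(x) = -sqrt(C1 + x^2)
 f(x) = sqrt(C1 + x^2)


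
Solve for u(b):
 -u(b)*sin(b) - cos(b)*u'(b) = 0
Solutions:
 u(b) = C1*cos(b)


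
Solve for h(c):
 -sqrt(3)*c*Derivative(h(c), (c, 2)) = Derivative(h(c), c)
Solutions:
 h(c) = C1 + C2*c^(1 - sqrt(3)/3)


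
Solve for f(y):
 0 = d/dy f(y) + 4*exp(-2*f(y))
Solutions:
 f(y) = log(-sqrt(C1 - 8*y))
 f(y) = log(C1 - 8*y)/2


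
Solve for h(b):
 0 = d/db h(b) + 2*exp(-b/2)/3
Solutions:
 h(b) = C1 + 4*exp(-b/2)/3


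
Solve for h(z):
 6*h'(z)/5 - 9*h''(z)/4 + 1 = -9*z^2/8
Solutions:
 h(z) = C1 + C2*exp(8*z/15) - 5*z^3/16 - 225*z^2/128 - 11405*z/1536


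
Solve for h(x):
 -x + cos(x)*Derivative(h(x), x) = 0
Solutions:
 h(x) = C1 + Integral(x/cos(x), x)


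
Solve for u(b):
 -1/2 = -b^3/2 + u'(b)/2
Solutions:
 u(b) = C1 + b^4/4 - b


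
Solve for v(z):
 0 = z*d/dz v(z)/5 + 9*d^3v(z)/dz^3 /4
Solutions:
 v(z) = C1 + Integral(C2*airyai(-2^(2/3)*75^(1/3)*z/15) + C3*airybi(-2^(2/3)*75^(1/3)*z/15), z)


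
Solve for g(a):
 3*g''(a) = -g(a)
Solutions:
 g(a) = C1*sin(sqrt(3)*a/3) + C2*cos(sqrt(3)*a/3)


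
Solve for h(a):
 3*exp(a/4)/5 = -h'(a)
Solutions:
 h(a) = C1 - 12*exp(a/4)/5


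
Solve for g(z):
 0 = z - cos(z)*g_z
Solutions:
 g(z) = C1 + Integral(z/cos(z), z)


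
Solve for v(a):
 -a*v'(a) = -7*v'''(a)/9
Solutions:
 v(a) = C1 + Integral(C2*airyai(21^(2/3)*a/7) + C3*airybi(21^(2/3)*a/7), a)


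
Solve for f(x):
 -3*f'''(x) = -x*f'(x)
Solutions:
 f(x) = C1 + Integral(C2*airyai(3^(2/3)*x/3) + C3*airybi(3^(2/3)*x/3), x)


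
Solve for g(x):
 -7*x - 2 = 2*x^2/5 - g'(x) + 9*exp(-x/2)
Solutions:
 g(x) = C1 + 2*x^3/15 + 7*x^2/2 + 2*x - 18*exp(-x/2)


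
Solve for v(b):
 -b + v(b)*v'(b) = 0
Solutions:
 v(b) = -sqrt(C1 + b^2)
 v(b) = sqrt(C1 + b^2)


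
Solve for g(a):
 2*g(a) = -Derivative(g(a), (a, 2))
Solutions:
 g(a) = C1*sin(sqrt(2)*a) + C2*cos(sqrt(2)*a)


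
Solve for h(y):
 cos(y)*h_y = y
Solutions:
 h(y) = C1 + Integral(y/cos(y), y)


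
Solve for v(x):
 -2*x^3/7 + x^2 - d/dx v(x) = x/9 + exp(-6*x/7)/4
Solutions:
 v(x) = C1 - x^4/14 + x^3/3 - x^2/18 + 7*exp(-6*x/7)/24


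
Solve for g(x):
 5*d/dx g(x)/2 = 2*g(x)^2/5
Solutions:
 g(x) = -25/(C1 + 4*x)


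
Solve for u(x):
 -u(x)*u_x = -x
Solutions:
 u(x) = -sqrt(C1 + x^2)
 u(x) = sqrt(C1 + x^2)


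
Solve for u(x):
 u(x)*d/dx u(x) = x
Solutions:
 u(x) = -sqrt(C1 + x^2)
 u(x) = sqrt(C1 + x^2)


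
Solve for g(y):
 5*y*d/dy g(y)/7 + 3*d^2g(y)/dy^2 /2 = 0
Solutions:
 g(y) = C1 + C2*erf(sqrt(105)*y/21)


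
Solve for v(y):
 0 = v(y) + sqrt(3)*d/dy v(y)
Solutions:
 v(y) = C1*exp(-sqrt(3)*y/3)


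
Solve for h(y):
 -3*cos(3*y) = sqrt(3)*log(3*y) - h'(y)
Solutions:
 h(y) = C1 + sqrt(3)*y*(log(y) - 1) + sqrt(3)*y*log(3) + sin(3*y)


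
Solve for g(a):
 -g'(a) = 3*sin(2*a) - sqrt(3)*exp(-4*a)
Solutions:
 g(a) = C1 + 3*cos(2*a)/2 - sqrt(3)*exp(-4*a)/4


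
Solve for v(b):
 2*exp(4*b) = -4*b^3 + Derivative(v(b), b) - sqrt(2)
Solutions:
 v(b) = C1 + b^4 + sqrt(2)*b + exp(4*b)/2


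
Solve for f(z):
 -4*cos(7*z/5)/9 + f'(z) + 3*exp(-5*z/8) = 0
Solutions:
 f(z) = C1 + 20*sin(7*z/5)/63 + 24*exp(-5*z/8)/5


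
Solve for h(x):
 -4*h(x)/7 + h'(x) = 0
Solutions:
 h(x) = C1*exp(4*x/7)


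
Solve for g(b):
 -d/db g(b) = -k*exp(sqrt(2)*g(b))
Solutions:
 g(b) = sqrt(2)*(2*log(-1/(C1 + b*k)) - log(2))/4


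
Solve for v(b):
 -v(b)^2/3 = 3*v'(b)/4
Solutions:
 v(b) = 9/(C1 + 4*b)


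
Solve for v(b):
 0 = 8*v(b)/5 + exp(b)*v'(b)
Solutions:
 v(b) = C1*exp(8*exp(-b)/5)


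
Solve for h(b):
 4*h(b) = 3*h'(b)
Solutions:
 h(b) = C1*exp(4*b/3)


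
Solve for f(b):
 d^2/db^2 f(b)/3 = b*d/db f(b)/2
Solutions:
 f(b) = C1 + C2*erfi(sqrt(3)*b/2)


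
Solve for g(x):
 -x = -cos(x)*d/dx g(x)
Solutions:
 g(x) = C1 + Integral(x/cos(x), x)


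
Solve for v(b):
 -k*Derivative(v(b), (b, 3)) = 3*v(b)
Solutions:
 v(b) = C1*exp(3^(1/3)*b*(-1/k)^(1/3)) + C2*exp(b*(-1/k)^(1/3)*(-3^(1/3) + 3^(5/6)*I)/2) + C3*exp(-b*(-1/k)^(1/3)*(3^(1/3) + 3^(5/6)*I)/2)


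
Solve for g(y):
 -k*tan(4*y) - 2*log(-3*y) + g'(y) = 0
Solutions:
 g(y) = C1 - k*log(cos(4*y))/4 + 2*y*log(-y) - 2*y + 2*y*log(3)


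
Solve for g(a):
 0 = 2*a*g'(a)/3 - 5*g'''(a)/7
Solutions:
 g(a) = C1 + Integral(C2*airyai(14^(1/3)*15^(2/3)*a/15) + C3*airybi(14^(1/3)*15^(2/3)*a/15), a)


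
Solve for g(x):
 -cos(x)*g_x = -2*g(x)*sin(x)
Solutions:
 g(x) = C1/cos(x)^2


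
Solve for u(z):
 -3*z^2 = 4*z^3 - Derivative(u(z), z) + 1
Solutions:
 u(z) = C1 + z^4 + z^3 + z


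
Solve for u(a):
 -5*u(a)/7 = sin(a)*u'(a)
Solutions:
 u(a) = C1*(cos(a) + 1)^(5/14)/(cos(a) - 1)^(5/14)


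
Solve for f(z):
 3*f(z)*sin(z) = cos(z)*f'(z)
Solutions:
 f(z) = C1/cos(z)^3


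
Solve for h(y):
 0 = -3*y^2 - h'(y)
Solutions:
 h(y) = C1 - y^3


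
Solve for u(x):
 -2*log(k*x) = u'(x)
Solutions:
 u(x) = C1 - 2*x*log(k*x) + 2*x


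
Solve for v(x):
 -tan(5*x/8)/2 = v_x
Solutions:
 v(x) = C1 + 4*log(cos(5*x/8))/5


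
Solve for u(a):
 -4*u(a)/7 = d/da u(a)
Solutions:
 u(a) = C1*exp(-4*a/7)


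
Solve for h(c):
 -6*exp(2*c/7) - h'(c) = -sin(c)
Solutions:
 h(c) = C1 - 21*exp(2*c/7) - cos(c)


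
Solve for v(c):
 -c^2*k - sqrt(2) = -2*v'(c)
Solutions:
 v(c) = C1 + c^3*k/6 + sqrt(2)*c/2


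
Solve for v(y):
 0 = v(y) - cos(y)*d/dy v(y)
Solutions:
 v(y) = C1*sqrt(sin(y) + 1)/sqrt(sin(y) - 1)


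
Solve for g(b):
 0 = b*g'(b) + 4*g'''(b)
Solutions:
 g(b) = C1 + Integral(C2*airyai(-2^(1/3)*b/2) + C3*airybi(-2^(1/3)*b/2), b)


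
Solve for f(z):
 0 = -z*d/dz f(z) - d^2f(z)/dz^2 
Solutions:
 f(z) = C1 + C2*erf(sqrt(2)*z/2)


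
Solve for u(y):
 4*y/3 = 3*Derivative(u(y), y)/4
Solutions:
 u(y) = C1 + 8*y^2/9


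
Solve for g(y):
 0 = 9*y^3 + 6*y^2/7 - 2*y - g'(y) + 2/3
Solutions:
 g(y) = C1 + 9*y^4/4 + 2*y^3/7 - y^2 + 2*y/3


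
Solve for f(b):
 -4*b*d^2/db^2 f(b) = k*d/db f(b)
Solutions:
 f(b) = C1 + b^(1 - re(k)/4)*(C2*sin(log(b)*Abs(im(k))/4) + C3*cos(log(b)*im(k)/4))


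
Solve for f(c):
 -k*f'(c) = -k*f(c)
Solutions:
 f(c) = C1*exp(c)


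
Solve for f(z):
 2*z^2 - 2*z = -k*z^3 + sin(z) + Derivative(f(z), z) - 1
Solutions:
 f(z) = C1 + k*z^4/4 + 2*z^3/3 - z^2 + z + cos(z)


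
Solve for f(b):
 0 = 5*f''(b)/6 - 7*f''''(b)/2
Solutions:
 f(b) = C1 + C2*b + C3*exp(-sqrt(105)*b/21) + C4*exp(sqrt(105)*b/21)


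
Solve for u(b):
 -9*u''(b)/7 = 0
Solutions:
 u(b) = C1 + C2*b


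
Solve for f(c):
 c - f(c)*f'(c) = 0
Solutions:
 f(c) = -sqrt(C1 + c^2)
 f(c) = sqrt(C1 + c^2)


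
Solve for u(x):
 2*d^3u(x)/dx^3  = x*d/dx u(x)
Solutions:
 u(x) = C1 + Integral(C2*airyai(2^(2/3)*x/2) + C3*airybi(2^(2/3)*x/2), x)


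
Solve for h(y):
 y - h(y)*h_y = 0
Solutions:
 h(y) = -sqrt(C1 + y^2)
 h(y) = sqrt(C1 + y^2)


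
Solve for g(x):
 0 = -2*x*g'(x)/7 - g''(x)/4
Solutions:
 g(x) = C1 + C2*erf(2*sqrt(7)*x/7)


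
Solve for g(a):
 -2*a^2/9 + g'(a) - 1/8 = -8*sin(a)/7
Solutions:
 g(a) = C1 + 2*a^3/27 + a/8 + 8*cos(a)/7


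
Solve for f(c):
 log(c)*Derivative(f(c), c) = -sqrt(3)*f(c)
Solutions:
 f(c) = C1*exp(-sqrt(3)*li(c))


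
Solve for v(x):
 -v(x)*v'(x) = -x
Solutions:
 v(x) = -sqrt(C1 + x^2)
 v(x) = sqrt(C1 + x^2)


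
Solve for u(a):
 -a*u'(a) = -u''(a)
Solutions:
 u(a) = C1 + C2*erfi(sqrt(2)*a/2)


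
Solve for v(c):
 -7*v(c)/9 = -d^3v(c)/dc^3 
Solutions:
 v(c) = C3*exp(21^(1/3)*c/3) + (C1*sin(3^(5/6)*7^(1/3)*c/6) + C2*cos(3^(5/6)*7^(1/3)*c/6))*exp(-21^(1/3)*c/6)


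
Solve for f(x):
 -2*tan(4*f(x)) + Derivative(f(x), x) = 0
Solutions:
 f(x) = -asin(C1*exp(8*x))/4 + pi/4
 f(x) = asin(C1*exp(8*x))/4


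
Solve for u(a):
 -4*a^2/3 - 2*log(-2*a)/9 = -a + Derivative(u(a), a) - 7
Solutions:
 u(a) = C1 - 4*a^3/9 + a^2/2 - 2*a*log(-a)/9 + a*(65 - 2*log(2))/9


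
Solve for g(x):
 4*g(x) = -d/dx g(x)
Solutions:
 g(x) = C1*exp(-4*x)


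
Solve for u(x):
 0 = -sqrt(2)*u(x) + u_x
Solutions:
 u(x) = C1*exp(sqrt(2)*x)


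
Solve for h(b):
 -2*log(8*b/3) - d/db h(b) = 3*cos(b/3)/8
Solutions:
 h(b) = C1 - 2*b*log(b) - 6*b*log(2) + 2*b + 2*b*log(3) - 9*sin(b/3)/8


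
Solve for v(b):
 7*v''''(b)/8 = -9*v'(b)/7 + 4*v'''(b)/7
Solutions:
 v(b) = C1 + C2*exp(b*(512*2^(1/3)/(441*sqrt(1701177) + 575251)^(1/3) + 64 + 2^(2/3)*(441*sqrt(1701177) + 575251)^(1/3))/294)*sin(2^(1/3)*sqrt(3)*b*(-2^(1/3)*(441*sqrt(1701177) + 575251)^(1/3) + 512/(441*sqrt(1701177) + 575251)^(1/3))/294) + C3*exp(b*(512*2^(1/3)/(441*sqrt(1701177) + 575251)^(1/3) + 64 + 2^(2/3)*(441*sqrt(1701177) + 575251)^(1/3))/294)*cos(2^(1/3)*sqrt(3)*b*(-2^(1/3)*(441*sqrt(1701177) + 575251)^(1/3) + 512/(441*sqrt(1701177) + 575251)^(1/3))/294) + C4*exp(b*(-2^(2/3)*(441*sqrt(1701177) + 575251)^(1/3) - 512*2^(1/3)/(441*sqrt(1701177) + 575251)^(1/3) + 32)/147)


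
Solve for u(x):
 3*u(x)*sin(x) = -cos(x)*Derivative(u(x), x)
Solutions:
 u(x) = C1*cos(x)^3


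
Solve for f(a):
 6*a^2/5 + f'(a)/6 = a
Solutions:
 f(a) = C1 - 12*a^3/5 + 3*a^2


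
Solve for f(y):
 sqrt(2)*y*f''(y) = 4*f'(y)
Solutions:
 f(y) = C1 + C2*y^(1 + 2*sqrt(2))


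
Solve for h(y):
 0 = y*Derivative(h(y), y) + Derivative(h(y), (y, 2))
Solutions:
 h(y) = C1 + C2*erf(sqrt(2)*y/2)


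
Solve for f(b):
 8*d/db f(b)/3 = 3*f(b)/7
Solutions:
 f(b) = C1*exp(9*b/56)


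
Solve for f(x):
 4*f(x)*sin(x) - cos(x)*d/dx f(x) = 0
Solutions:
 f(x) = C1/cos(x)^4


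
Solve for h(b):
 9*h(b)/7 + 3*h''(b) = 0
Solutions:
 h(b) = C1*sin(sqrt(21)*b/7) + C2*cos(sqrt(21)*b/7)


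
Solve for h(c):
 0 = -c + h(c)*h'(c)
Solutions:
 h(c) = -sqrt(C1 + c^2)
 h(c) = sqrt(C1 + c^2)


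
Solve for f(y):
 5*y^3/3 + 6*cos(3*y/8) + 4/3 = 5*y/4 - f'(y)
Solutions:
 f(y) = C1 - 5*y^4/12 + 5*y^2/8 - 4*y/3 - 16*sin(3*y/8)


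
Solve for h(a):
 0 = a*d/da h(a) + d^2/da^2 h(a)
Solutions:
 h(a) = C1 + C2*erf(sqrt(2)*a/2)


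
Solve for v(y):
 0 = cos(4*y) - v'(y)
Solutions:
 v(y) = C1 + sin(4*y)/4


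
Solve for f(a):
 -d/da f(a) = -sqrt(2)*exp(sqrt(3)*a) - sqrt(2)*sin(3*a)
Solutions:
 f(a) = C1 + sqrt(6)*exp(sqrt(3)*a)/3 - sqrt(2)*cos(3*a)/3


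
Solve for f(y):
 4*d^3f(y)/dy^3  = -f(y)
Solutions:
 f(y) = C3*exp(-2^(1/3)*y/2) + (C1*sin(2^(1/3)*sqrt(3)*y/4) + C2*cos(2^(1/3)*sqrt(3)*y/4))*exp(2^(1/3)*y/4)


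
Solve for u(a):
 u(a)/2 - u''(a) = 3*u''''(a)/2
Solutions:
 u(a) = C1*exp(-sqrt(3)*a/3) + C2*exp(sqrt(3)*a/3) + C3*sin(a) + C4*cos(a)


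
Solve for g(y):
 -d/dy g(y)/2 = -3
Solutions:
 g(y) = C1 + 6*y


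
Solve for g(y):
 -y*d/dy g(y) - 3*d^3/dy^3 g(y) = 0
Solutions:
 g(y) = C1 + Integral(C2*airyai(-3^(2/3)*y/3) + C3*airybi(-3^(2/3)*y/3), y)


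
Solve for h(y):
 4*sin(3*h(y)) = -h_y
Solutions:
 h(y) = -acos((-C1 - exp(24*y))/(C1 - exp(24*y)))/3 + 2*pi/3
 h(y) = acos((-C1 - exp(24*y))/(C1 - exp(24*y)))/3


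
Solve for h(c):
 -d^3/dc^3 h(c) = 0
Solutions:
 h(c) = C1 + C2*c + C3*c^2


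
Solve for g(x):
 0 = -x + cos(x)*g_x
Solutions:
 g(x) = C1 + Integral(x/cos(x), x)


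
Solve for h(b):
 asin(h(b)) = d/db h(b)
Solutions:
 Integral(1/asin(_y), (_y, h(b))) = C1 + b


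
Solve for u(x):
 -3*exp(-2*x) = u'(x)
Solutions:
 u(x) = C1 + 3*exp(-2*x)/2


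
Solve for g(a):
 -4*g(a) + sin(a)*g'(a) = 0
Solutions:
 g(a) = C1*(cos(a)^2 - 2*cos(a) + 1)/(cos(a)^2 + 2*cos(a) + 1)


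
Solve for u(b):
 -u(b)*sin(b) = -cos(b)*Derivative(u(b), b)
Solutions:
 u(b) = C1/cos(b)


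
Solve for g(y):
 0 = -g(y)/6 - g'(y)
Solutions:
 g(y) = C1*exp(-y/6)


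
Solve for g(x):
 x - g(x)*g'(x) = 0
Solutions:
 g(x) = -sqrt(C1 + x^2)
 g(x) = sqrt(C1 + x^2)


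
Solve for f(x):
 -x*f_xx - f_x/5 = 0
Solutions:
 f(x) = C1 + C2*x^(4/5)


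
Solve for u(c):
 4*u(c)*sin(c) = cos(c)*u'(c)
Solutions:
 u(c) = C1/cos(c)^4


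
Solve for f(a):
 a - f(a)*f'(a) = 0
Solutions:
 f(a) = -sqrt(C1 + a^2)
 f(a) = sqrt(C1 + a^2)


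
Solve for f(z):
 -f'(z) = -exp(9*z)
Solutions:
 f(z) = C1 + exp(9*z)/9


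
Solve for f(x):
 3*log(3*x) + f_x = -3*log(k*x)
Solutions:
 f(x) = C1 + 3*x*(-log(k) - log(3) + 2) - 6*x*log(x)


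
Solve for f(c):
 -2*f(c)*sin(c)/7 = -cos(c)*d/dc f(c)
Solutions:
 f(c) = C1/cos(c)^(2/7)


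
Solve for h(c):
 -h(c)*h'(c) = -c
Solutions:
 h(c) = -sqrt(C1 + c^2)
 h(c) = sqrt(C1 + c^2)


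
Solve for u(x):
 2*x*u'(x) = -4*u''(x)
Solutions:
 u(x) = C1 + C2*erf(x/2)


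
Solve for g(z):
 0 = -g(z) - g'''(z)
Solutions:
 g(z) = C3*exp(-z) + (C1*sin(sqrt(3)*z/2) + C2*cos(sqrt(3)*z/2))*exp(z/2)


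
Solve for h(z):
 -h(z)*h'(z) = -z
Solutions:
 h(z) = -sqrt(C1 + z^2)
 h(z) = sqrt(C1 + z^2)


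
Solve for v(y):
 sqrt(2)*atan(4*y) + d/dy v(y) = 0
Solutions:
 v(y) = C1 - sqrt(2)*(y*atan(4*y) - log(16*y^2 + 1)/8)


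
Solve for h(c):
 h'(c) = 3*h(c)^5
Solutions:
 h(c) = -(-1/(C1 + 12*c))^(1/4)
 h(c) = (-1/(C1 + 12*c))^(1/4)
 h(c) = -I*(-1/(C1 + 12*c))^(1/4)
 h(c) = I*(-1/(C1 + 12*c))^(1/4)


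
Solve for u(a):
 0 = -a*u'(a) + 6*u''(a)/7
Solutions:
 u(a) = C1 + C2*erfi(sqrt(21)*a/6)


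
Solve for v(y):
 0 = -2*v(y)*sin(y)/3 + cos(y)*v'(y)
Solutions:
 v(y) = C1/cos(y)^(2/3)


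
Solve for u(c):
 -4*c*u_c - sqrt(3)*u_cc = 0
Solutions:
 u(c) = C1 + C2*erf(sqrt(2)*3^(3/4)*c/3)


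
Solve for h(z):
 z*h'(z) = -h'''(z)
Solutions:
 h(z) = C1 + Integral(C2*airyai(-z) + C3*airybi(-z), z)


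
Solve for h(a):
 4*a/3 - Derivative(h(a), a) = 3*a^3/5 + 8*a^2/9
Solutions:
 h(a) = C1 - 3*a^4/20 - 8*a^3/27 + 2*a^2/3


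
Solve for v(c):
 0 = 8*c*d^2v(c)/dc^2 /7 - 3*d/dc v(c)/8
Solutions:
 v(c) = C1 + C2*c^(85/64)


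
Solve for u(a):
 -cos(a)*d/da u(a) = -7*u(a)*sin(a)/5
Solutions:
 u(a) = C1/cos(a)^(7/5)


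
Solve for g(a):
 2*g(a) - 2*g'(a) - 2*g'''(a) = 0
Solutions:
 g(a) = C1*exp(-a*(-2*18^(1/3)/(9 + sqrt(93))^(1/3) + 12^(1/3)*(9 + sqrt(93))^(1/3))/12)*sin(2^(1/3)*3^(1/6)*a*(6/(9 + sqrt(93))^(1/3) + 2^(1/3)*3^(2/3)*(9 + sqrt(93))^(1/3))/12) + C2*exp(-a*(-2*18^(1/3)/(9 + sqrt(93))^(1/3) + 12^(1/3)*(9 + sqrt(93))^(1/3))/12)*cos(2^(1/3)*3^(1/6)*a*(6/(9 + sqrt(93))^(1/3) + 2^(1/3)*3^(2/3)*(9 + sqrt(93))^(1/3))/12) + C3*exp(a*(-2*18^(1/3)/(9 + sqrt(93))^(1/3) + 12^(1/3)*(9 + sqrt(93))^(1/3))/6)


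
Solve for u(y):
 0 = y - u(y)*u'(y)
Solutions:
 u(y) = -sqrt(C1 + y^2)
 u(y) = sqrt(C1 + y^2)


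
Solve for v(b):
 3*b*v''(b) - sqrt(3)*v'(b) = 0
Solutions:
 v(b) = C1 + C2*b^(sqrt(3)/3 + 1)


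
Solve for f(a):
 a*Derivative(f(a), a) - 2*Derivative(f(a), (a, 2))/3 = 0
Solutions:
 f(a) = C1 + C2*erfi(sqrt(3)*a/2)


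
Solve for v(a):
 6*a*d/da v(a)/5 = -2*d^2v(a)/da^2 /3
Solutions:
 v(a) = C1 + C2*erf(3*sqrt(10)*a/10)


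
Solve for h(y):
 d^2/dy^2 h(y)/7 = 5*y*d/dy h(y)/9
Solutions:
 h(y) = C1 + C2*erfi(sqrt(70)*y/6)


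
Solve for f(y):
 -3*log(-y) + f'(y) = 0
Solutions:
 f(y) = C1 + 3*y*log(-y) - 3*y


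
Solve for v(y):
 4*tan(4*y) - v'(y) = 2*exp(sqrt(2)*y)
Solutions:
 v(y) = C1 - sqrt(2)*exp(sqrt(2)*y) - log(cos(4*y))


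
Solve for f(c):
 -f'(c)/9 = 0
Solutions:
 f(c) = C1


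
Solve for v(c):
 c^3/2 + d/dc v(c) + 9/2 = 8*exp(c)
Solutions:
 v(c) = C1 - c^4/8 - 9*c/2 + 8*exp(c)


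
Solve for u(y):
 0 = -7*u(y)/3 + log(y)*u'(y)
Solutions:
 u(y) = C1*exp(7*li(y)/3)


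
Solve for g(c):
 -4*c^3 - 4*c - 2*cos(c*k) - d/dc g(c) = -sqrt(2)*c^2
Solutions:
 g(c) = C1 - c^4 + sqrt(2)*c^3/3 - 2*c^2 - 2*sin(c*k)/k


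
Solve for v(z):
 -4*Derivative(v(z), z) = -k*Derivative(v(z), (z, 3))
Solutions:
 v(z) = C1 + C2*exp(-2*z*sqrt(1/k)) + C3*exp(2*z*sqrt(1/k))


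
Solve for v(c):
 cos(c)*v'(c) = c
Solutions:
 v(c) = C1 + Integral(c/cos(c), c)


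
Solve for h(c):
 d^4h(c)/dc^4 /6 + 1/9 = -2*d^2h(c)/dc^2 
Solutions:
 h(c) = C1 + C2*c + C3*sin(2*sqrt(3)*c) + C4*cos(2*sqrt(3)*c) - c^2/36


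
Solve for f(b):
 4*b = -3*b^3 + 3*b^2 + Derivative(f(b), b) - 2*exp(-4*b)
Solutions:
 f(b) = C1 + 3*b^4/4 - b^3 + 2*b^2 - exp(-4*b)/2


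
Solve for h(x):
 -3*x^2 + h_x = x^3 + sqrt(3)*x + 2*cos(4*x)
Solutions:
 h(x) = C1 + x^4/4 + x^3 + sqrt(3)*x^2/2 + sin(4*x)/2


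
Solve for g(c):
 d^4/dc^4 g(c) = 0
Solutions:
 g(c) = C1 + C2*c + C3*c^2 + C4*c^3


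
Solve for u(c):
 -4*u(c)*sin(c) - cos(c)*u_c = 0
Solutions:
 u(c) = C1*cos(c)^4


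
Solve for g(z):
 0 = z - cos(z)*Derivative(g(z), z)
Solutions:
 g(z) = C1 + Integral(z/cos(z), z)


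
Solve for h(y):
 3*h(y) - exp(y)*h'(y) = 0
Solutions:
 h(y) = C1*exp(-3*exp(-y))


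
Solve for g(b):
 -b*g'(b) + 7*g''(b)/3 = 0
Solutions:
 g(b) = C1 + C2*erfi(sqrt(42)*b/14)


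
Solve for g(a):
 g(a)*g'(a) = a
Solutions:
 g(a) = -sqrt(C1 + a^2)
 g(a) = sqrt(C1 + a^2)


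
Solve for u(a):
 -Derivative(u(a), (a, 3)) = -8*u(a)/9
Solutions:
 u(a) = C3*exp(2*3^(1/3)*a/3) + (C1*sin(3^(5/6)*a/3) + C2*cos(3^(5/6)*a/3))*exp(-3^(1/3)*a/3)


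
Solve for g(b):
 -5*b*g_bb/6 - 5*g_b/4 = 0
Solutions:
 g(b) = C1 + C2/sqrt(b)


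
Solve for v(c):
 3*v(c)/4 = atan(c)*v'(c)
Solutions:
 v(c) = C1*exp(3*Integral(1/atan(c), c)/4)


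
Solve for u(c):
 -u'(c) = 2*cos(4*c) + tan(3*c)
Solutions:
 u(c) = C1 + log(cos(3*c))/3 - sin(4*c)/2


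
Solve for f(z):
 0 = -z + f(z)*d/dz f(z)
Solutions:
 f(z) = -sqrt(C1 + z^2)
 f(z) = sqrt(C1 + z^2)


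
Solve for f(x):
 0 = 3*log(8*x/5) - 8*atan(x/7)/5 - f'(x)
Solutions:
 f(x) = C1 + 3*x*log(x) - 8*x*atan(x/7)/5 - 3*x*log(5) - 3*x + 9*x*log(2) + 28*log(x^2 + 49)/5


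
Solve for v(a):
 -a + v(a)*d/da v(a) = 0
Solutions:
 v(a) = -sqrt(C1 + a^2)
 v(a) = sqrt(C1 + a^2)


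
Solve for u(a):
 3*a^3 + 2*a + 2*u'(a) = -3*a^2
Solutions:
 u(a) = C1 - 3*a^4/8 - a^3/2 - a^2/2


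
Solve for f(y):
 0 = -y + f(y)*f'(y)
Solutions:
 f(y) = -sqrt(C1 + y^2)
 f(y) = sqrt(C1 + y^2)


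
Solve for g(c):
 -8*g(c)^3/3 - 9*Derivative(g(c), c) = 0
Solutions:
 g(c) = -3*sqrt(6)*sqrt(-1/(C1 - 8*c))/2
 g(c) = 3*sqrt(6)*sqrt(-1/(C1 - 8*c))/2


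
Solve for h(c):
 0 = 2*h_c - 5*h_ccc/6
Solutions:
 h(c) = C1 + C2*exp(-2*sqrt(15)*c/5) + C3*exp(2*sqrt(15)*c/5)


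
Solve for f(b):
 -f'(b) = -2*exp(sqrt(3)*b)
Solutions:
 f(b) = C1 + 2*sqrt(3)*exp(sqrt(3)*b)/3


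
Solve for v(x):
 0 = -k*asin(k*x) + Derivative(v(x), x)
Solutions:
 v(x) = C1 + k*Piecewise((x*asin(k*x) + sqrt(-k^2*x^2 + 1)/k, Ne(k, 0)), (0, True))


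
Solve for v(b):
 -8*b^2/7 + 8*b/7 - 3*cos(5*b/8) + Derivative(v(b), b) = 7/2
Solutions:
 v(b) = C1 + 8*b^3/21 - 4*b^2/7 + 7*b/2 + 24*sin(5*b/8)/5
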